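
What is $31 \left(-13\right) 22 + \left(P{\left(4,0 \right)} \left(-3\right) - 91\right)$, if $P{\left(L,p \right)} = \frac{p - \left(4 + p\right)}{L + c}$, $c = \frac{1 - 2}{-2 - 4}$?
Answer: $- \frac{223853}{25} \approx -8954.1$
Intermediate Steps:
$c = \frac{1}{6}$ ($c = - \frac{1}{-6} = \left(-1\right) \left(- \frac{1}{6}\right) = \frac{1}{6} \approx 0.16667$)
$P{\left(L,p \right)} = - \frac{4}{\frac{1}{6} + L}$ ($P{\left(L,p \right)} = \frac{p - \left(4 + p\right)}{L + \frac{1}{6}} = - \frac{4}{\frac{1}{6} + L}$)
$31 \left(-13\right) 22 + \left(P{\left(4,0 \right)} \left(-3\right) - 91\right) = 31 \left(-13\right) 22 - \left(91 - - \frac{24}{1 + 6 \cdot 4} \left(-3\right)\right) = \left(-403\right) 22 - \left(91 - - \frac{24}{1 + 24} \left(-3\right)\right) = -8866 - \left(91 - - \frac{24}{25} \left(-3\right)\right) = -8866 - \left(91 - \left(-24\right) \frac{1}{25} \left(-3\right)\right) = -8866 - \frac{2203}{25} = - \frac{223853}{25}$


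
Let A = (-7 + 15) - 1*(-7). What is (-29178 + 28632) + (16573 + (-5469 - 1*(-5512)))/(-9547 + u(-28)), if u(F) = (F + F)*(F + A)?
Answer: -4831790/8819 ≈ -547.88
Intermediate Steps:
A = 15 (A = 8 + 7 = 15)
u(F) = 2*F*(15 + F) (u(F) = (F + F)*(F + 15) = (2*F)*(15 + F) = 2*F*(15 + F))
(-29178 + 28632) + (16573 + (-5469 - 1*(-5512)))/(-9547 + u(-28)) = (-29178 + 28632) + (16573 + (-5469 - 1*(-5512)))/(-9547 + 2*(-28)*(15 - 28)) = -546 + (16573 + (-5469 + 5512))/(-9547 + 2*(-28)*(-13)) = -546 + (16573 + 43)/(-9547 + 728) = -546 + 16616/(-8819) = -546 + 16616*(-1/8819) = -546 - 16616/8819 = -4831790/8819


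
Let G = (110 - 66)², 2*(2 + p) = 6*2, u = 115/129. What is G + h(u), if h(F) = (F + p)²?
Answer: 32615137/16641 ≈ 1959.9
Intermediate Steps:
u = 115/129 (u = 115*(1/129) = 115/129 ≈ 0.89147)
p = 4 (p = -2 + (6*2)/2 = -2 + (½)*12 = -2 + 6 = 4)
h(F) = (4 + F)² (h(F) = (F + 4)² = (4 + F)²)
G = 1936 (G = 44² = 1936)
G + h(u) = 1936 + (4 + 115/129)² = 1936 + (631/129)² = 1936 + 398161/16641 = 32615137/16641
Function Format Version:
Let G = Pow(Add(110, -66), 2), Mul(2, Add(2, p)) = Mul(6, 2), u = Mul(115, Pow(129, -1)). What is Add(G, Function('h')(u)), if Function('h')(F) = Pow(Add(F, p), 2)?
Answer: Rational(32615137, 16641) ≈ 1959.9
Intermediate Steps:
u = Rational(115, 129) (u = Mul(115, Rational(1, 129)) = Rational(115, 129) ≈ 0.89147)
p = 4 (p = Add(-2, Mul(Rational(1, 2), Mul(6, 2))) = Add(-2, Mul(Rational(1, 2), 12)) = Add(-2, 6) = 4)
Function('h')(F) = Pow(Add(4, F), 2) (Function('h')(F) = Pow(Add(F, 4), 2) = Pow(Add(4, F), 2))
G = 1936 (G = Pow(44, 2) = 1936)
Add(G, Function('h')(u)) = Add(1936, Pow(Add(4, Rational(115, 129)), 2)) = Add(1936, Pow(Rational(631, 129), 2)) = Add(1936, Rational(398161, 16641)) = Rational(32615137, 16641)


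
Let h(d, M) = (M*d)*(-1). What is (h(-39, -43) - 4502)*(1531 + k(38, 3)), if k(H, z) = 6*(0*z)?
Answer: -9460049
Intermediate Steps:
h(d, M) = -M*d
k(H, z) = 0 (k(H, z) = 6*0 = 0)
(h(-39, -43) - 4502)*(1531 + k(38, 3)) = (-1*(-43)*(-39) - 4502)*(1531 + 0) = (-1677 - 4502)*1531 = -6179*1531 = -9460049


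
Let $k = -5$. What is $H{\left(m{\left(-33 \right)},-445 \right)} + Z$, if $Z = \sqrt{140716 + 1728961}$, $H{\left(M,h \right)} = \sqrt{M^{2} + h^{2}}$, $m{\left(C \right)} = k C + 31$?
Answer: $\sqrt{236441} + \sqrt{1869677} \approx 1853.6$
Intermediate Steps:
$m{\left(C \right)} = 31 - 5 C$ ($m{\left(C \right)} = - 5 C + 31 = 31 - 5 C$)
$Z = \sqrt{1869677} \approx 1367.4$
$H{\left(m{\left(-33 \right)},-445 \right)} + Z = \sqrt{\left(31 - -165\right)^{2} + \left(-445\right)^{2}} + \sqrt{1869677} = \sqrt{\left(31 + 165\right)^{2} + 198025} + \sqrt{1869677} = \sqrt{196^{2} + 198025} + \sqrt{1869677} = \sqrt{38416 + 198025} + \sqrt{1869677} = \sqrt{236441} + \sqrt{1869677}$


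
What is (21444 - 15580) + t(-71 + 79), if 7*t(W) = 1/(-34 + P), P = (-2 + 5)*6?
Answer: 656767/112 ≈ 5864.0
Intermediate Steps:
P = 18 (P = 3*6 = 18)
t(W) = -1/112 (t(W) = 1/(7*(-34 + 18)) = (1/7)/(-16) = (1/7)*(-1/16) = -1/112)
(21444 - 15580) + t(-71 + 79) = (21444 - 15580) - 1/112 = 5864 - 1/112 = 656767/112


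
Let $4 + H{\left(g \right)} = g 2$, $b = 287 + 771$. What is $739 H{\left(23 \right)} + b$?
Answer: $32096$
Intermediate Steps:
$b = 1058$
$H{\left(g \right)} = -4 + 2 g$ ($H{\left(g \right)} = -4 + g 2 = -4 + 2 g$)
$739 H{\left(23 \right)} + b = 739 \left(-4 + 2 \cdot 23\right) + 1058 = 739 \left(-4 + 46\right) + 1058 = 739 \cdot 42 + 1058 = 31038 + 1058 = 32096$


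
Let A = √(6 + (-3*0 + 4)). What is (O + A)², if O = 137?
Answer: (137 + √10)² ≈ 19645.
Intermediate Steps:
A = √10 (A = √(6 + (0 + 4)) = √(6 + 4) = √10 ≈ 3.1623)
(O + A)² = (137 + √10)²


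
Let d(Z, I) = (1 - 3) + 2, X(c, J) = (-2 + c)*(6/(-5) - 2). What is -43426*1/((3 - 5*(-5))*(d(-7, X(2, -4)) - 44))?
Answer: 21713/616 ≈ 35.248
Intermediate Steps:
X(c, J) = 32/5 - 16*c/5 (X(c, J) = (-2 + c)*(6*(-1/5) - 2) = (-2 + c)*(-6/5 - 2) = (-2 + c)*(-16/5) = 32/5 - 16*c/5)
d(Z, I) = 0 (d(Z, I) = -2 + 2 = 0)
-43426*1/((3 - 5*(-5))*(d(-7, X(2, -4)) - 44)) = -43426*1/((0 - 44)*(3 - 5*(-5))) = -43426*(-1/(44*(3 + 25))) = -43426/(28*(-44)) = -43426/(-1232) = -43426*(-1/1232) = 21713/616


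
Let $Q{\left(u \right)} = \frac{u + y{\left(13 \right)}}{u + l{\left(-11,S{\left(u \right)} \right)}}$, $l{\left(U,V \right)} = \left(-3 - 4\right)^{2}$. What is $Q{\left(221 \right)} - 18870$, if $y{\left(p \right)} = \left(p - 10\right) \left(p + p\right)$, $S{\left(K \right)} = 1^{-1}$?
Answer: $- \frac{5094601}{270} \approx -18869.0$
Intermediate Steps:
$S{\left(K \right)} = 1$
$y{\left(p \right)} = 2 p \left(-10 + p\right)$ ($y{\left(p \right)} = \left(-10 + p\right) 2 p = 2 p \left(-10 + p\right)$)
$l{\left(U,V \right)} = 49$ ($l{\left(U,V \right)} = \left(-7\right)^{2} = 49$)
$Q{\left(u \right)} = \frac{78 + u}{49 + u}$ ($Q{\left(u \right)} = \frac{u + 2 \cdot 13 \left(-10 + 13\right)}{u + 49} = \frac{u + 2 \cdot 13 \cdot 3}{49 + u} = \frac{u + 78}{49 + u} = \frac{78 + u}{49 + u}$)
$Q{\left(221 \right)} - 18870 = \frac{78 + 221}{49 + 221} - 18870 = \frac{1}{270} \cdot 299 - 18870 = \frac{299}{270} - 18870 = - \frac{5094601}{270}$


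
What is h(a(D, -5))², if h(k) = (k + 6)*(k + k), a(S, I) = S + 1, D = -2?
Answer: 100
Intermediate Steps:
a(S, I) = 1 + S
h(k) = 2*k*(6 + k) (h(k) = (6 + k)*(2*k) = 2*k*(6 + k))
h(a(D, -5))² = (2*(1 - 2)*(6 + (1 - 2)))² = (2*(-1)*(6 - 1))² = (2*(-1)*5)² = (-10)² = 100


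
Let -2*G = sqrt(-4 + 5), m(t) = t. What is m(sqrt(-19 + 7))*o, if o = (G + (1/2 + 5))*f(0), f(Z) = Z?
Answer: 0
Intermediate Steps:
G = -1/2 (G = -sqrt(-4 + 5)/2 = -sqrt(1)/2 = -1/2*1 = -1/2 ≈ -0.50000)
o = 0 (o = (-1/2 + (1/2 + 5))*0 = (-1/2 + 11/2)*0 = 5*0 = 0)
m(sqrt(-19 + 7))*o = sqrt(-19 + 7)*0 = sqrt(-12)*0 = (2*I*sqrt(3))*0 = 0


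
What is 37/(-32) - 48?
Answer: -1573/32 ≈ -49.156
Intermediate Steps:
37/(-32) - 48 = -1/32*37 - 48 = -37/32 - 48 = -1573/32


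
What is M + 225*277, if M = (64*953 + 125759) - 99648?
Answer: 149428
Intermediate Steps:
M = 87103 (M = (60992 + 125759) - 99648 = 186751 - 99648 = 87103)
M + 225*277 = 87103 + 225*277 = 87103 + 62325 = 149428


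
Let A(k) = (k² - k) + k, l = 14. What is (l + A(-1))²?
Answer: 225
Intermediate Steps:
A(k) = k²
(l + A(-1))² = (14 + (-1)²)² = (14 + 1)² = 15² = 225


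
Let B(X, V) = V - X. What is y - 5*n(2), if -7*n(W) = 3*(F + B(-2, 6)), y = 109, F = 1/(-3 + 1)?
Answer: 1751/14 ≈ 125.07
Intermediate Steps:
F = -½ (F = 1/(-2) = -½ ≈ -0.50000)
n(W) = -45/14 (n(W) = -3*(-½ + (6 - 1*(-2)))/7 = -3*(-½ + (6 + 2))/7 = -3*(-½ + 8)/7 = -3*15/(7*2) = -⅐*45/2 = -45/14)
y - 5*n(2) = 109 - 5*(-45/14) = 109 + 225/14 = 1751/14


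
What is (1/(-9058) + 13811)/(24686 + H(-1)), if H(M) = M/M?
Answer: 125100037/223614846 ≈ 0.55944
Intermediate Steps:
H(M) = 1
(1/(-9058) + 13811)/(24686 + H(-1)) = (1/(-9058) + 13811)/(24686 + 1) = (-1/9058 + 13811)/24687 = (125100037/9058)*(1/24687) = 125100037/223614846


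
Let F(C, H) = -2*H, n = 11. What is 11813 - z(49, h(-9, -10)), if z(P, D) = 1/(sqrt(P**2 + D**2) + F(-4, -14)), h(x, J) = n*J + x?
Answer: 13313253/1127 - 13*sqrt(2)/2254 ≈ 11813.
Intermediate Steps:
h(x, J) = x + 11*J (h(x, J) = 11*J + x = x + 11*J)
z(P, D) = 1/(28 + sqrt(D**2 + P**2)) (z(P, D) = 1/(sqrt(P**2 + D**2) - 2*(-14)) = 1/(sqrt(D**2 + P**2) + 28) = 1/(28 + sqrt(D**2 + P**2)))
11813 - z(49, h(-9, -10)) = 11813 - 1/(28 + sqrt((-9 + 11*(-10))**2 + 49**2)) = 11813 - 1/(28 + sqrt((-9 - 110)**2 + 2401)) = 11813 - 1/(28 + sqrt((-119)**2 + 2401)) = 11813 - 1/(28 + sqrt(14161 + 2401)) = 11813 - 1/(28 + sqrt(16562)) = 11813 - 1/(28 + 91*sqrt(2))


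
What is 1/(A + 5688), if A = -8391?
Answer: -1/2703 ≈ -0.00036996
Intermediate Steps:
1/(A + 5688) = 1/(-8391 + 5688) = 1/(-2703) = -1/2703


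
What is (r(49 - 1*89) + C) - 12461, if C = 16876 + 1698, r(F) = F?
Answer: 6073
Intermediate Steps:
C = 18574
(r(49 - 1*89) + C) - 12461 = ((49 - 1*89) + 18574) - 12461 = ((49 - 89) + 18574) - 12461 = (-40 + 18574) - 12461 = 18534 - 12461 = 6073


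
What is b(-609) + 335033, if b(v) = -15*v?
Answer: 344168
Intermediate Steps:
b(-609) + 335033 = -15*(-609) + 335033 = 9135 + 335033 = 344168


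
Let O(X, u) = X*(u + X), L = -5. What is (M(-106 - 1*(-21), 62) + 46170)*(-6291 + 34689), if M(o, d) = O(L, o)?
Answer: 1323914760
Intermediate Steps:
O(X, u) = X*(X + u)
M(o, d) = 25 - 5*o (M(o, d) = -5*(-5 + o) = 25 - 5*o)
(M(-106 - 1*(-21), 62) + 46170)*(-6291 + 34689) = ((25 - 5*(-106 - 1*(-21))) + 46170)*(-6291 + 34689) = ((25 - 5*(-106 + 21)) + 46170)*28398 = ((25 - 5*(-85)) + 46170)*28398 = ((25 + 425) + 46170)*28398 = (450 + 46170)*28398 = 46620*28398 = 1323914760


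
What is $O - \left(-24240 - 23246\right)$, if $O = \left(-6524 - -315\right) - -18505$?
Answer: $59782$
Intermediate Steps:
$O = 12296$ ($O = \left(-6524 + 315\right) + 18505 = -6209 + 18505 = 12296$)
$O - \left(-24240 - 23246\right) = 12296 - \left(-24240 - 23246\right) = 12296 - -47486 = 12296 + 47486 = 59782$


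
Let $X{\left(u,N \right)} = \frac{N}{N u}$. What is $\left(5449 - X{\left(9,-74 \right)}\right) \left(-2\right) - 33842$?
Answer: $- \frac{402658}{9} \approx -44740.0$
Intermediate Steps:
$X{\left(u,N \right)} = \frac{1}{u}$ ($X{\left(u,N \right)} = N \frac{1}{N u} = \frac{1}{u}$)
$\left(5449 - X{\left(9,-74 \right)}\right) \left(-2\right) - 33842 = \left(5449 - \frac{1}{9}\right) \left(-2\right) - 33842 = \frac{49040}{9} \left(-2\right) - 33842 = - \frac{98080}{9} - 33842 = - \frac{402658}{9}$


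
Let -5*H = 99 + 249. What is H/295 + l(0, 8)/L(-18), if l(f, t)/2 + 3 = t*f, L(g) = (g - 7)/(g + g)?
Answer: -13092/1475 ≈ -8.8759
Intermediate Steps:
L(g) = (-7 + g)/(2*g) (L(g) = (-7 + g)/((2*g)) = (-7 + g)*(1/(2*g)) = (-7 + g)/(2*g))
l(f, t) = -6 + 2*f*t (l(f, t) = -6 + 2*(t*f) = -6 + 2*(f*t) = -6 + 2*f*t)
H = -348/5 (H = -(99 + 249)/5 = -1/5*348 = -348/5 ≈ -69.600)
H/295 + l(0, 8)/L(-18) = -348/5/295 + (-6 + 2*0*8)/(((1/2)*(-7 - 18)/(-18))) = -348/5*1/295 + (-6 + 0)/(((1/2)*(-1/18)*(-25))) = -348/1475 - 6/25/36 = -348/1475 - 6*36/25 = -348/1475 - 216/25 = -13092/1475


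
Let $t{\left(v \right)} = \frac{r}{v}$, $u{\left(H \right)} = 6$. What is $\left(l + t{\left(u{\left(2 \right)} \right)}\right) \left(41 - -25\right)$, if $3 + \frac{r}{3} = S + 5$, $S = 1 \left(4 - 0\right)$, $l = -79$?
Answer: $-5016$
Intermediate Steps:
$S = 4$ ($S = 1 \left(4 + \left(-2 + 2\right)\right) = 1 \left(4 + 0\right) = 1 \cdot 4 = 4$)
$r = 18$ ($r = -9 + 3 \left(4 + 5\right) = -9 + 3 \cdot 9 = -9 + 27 = 18$)
$t{\left(v \right)} = \frac{18}{v}$
$\left(l + t{\left(u{\left(2 \right)} \right)}\right) \left(41 - -25\right) = \left(-79 + \frac{18}{6}\right) \left(41 - -25\right) = \left(-79 + 18 \cdot \frac{1}{6}\right) \left(41 + 25\right) = \left(-79 + 3\right) 66 = \left(-76\right) 66 = -5016$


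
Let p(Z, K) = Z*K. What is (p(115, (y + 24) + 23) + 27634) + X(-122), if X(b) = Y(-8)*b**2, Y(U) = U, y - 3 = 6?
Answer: -84998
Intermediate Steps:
y = 9 (y = 3 + 6 = 9)
X(b) = -8*b**2
p(Z, K) = K*Z
(p(115, (y + 24) + 23) + 27634) + X(-122) = (((9 + 24) + 23)*115 + 27634) - 8*(-122)**2 = ((33 + 23)*115 + 27634) - 8*14884 = (56*115 + 27634) - 119072 = (6440 + 27634) - 119072 = 34074 - 119072 = -84998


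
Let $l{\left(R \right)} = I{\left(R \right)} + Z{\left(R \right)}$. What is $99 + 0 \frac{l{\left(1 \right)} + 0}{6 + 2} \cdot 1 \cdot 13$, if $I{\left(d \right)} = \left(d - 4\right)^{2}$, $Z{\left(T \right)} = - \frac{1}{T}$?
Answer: $99$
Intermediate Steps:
$I{\left(d \right)} = \left(-4 + d\right)^{2}$
$l{\left(R \right)} = \left(-4 + R\right)^{2} - \frac{1}{R}$
$99 + 0 \frac{l{\left(1 \right)} + 0}{6 + 2} \cdot 1 \cdot 13 = 99 + 0 \frac{\left(\left(-4 + 1\right)^{2} - 1^{-1}\right) + 0}{6 + 2} \cdot 1 \cdot 13 = 99 + 0 \frac{\left(\left(-3\right)^{2} - 1\right) + 0}{8} \cdot 1 \cdot 13 = 99 + 0 \left(\left(9 - 1\right) + 0\right) \frac{1}{8} \cdot 1 \cdot 13 = 99 + 0 \left(8 + 0\right) \frac{1}{8} \cdot 1 \cdot 13 = 99 + 0 \cdot 8 \cdot \frac{1}{8} \cdot 1 \cdot 13 = 99 + 0 \cdot 1 \cdot 1 \cdot 13 = 99 + 0 \cdot 1 \cdot 13 = 99 + 0 \cdot 13 = 99 + 0 = 99$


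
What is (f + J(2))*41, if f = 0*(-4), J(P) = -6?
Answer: -246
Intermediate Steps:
f = 0
(f + J(2))*41 = (0 - 6)*41 = -6*41 = -246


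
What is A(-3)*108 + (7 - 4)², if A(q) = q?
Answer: -315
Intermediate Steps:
A(-3)*108 + (7 - 4)² = -3*108 + (7 - 4)² = -324 + 3² = -324 + 9 = -315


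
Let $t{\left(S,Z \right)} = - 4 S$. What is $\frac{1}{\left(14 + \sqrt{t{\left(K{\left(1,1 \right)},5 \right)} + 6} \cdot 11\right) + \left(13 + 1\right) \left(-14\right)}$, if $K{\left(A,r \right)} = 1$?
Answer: $- \frac{91}{16441} - \frac{11 \sqrt{2}}{32882} \approx -0.006008$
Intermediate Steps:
$\frac{1}{\left(14 + \sqrt{t{\left(K{\left(1,1 \right)},5 \right)} + 6} \cdot 11\right) + \left(13 + 1\right) \left(-14\right)} = \frac{1}{\left(14 + \sqrt{\left(-4\right) 1 + 6} \cdot 11\right) + \left(13 + 1\right) \left(-14\right)} = \frac{1}{\left(14 + \sqrt{-4 + 6} \cdot 11\right) + 14 \left(-14\right)} = \frac{1}{\left(14 + \sqrt{2} \cdot 11\right) - 196} = \frac{1}{\left(14 + 11 \sqrt{2}\right) - 196} = \frac{1}{-182 + 11 \sqrt{2}}$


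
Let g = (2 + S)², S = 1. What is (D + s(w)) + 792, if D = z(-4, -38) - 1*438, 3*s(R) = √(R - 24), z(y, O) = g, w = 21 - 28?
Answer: 363 + I*√31/3 ≈ 363.0 + 1.8559*I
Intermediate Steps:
w = -7
g = 9 (g = (2 + 1)² = 3² = 9)
z(y, O) = 9
s(R) = √(-24 + R)/3 (s(R) = √(R - 24)/3 = √(-24 + R)/3)
D = -429 (D = 9 - 1*438 = 9 - 438 = -429)
(D + s(w)) + 792 = (-429 + √(-24 - 7)/3) + 792 = (-429 + √(-31)/3) + 792 = (-429 + (I*√31)/3) + 792 = (-429 + I*√31/3) + 792 = 363 + I*√31/3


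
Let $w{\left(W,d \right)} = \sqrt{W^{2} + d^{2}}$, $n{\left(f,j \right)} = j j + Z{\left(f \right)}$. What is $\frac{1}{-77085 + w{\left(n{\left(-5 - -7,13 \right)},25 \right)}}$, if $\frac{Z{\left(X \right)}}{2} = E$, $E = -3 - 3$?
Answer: $- \frac{77085}{5942071951} - \frac{\sqrt{25274}}{5942071951} \approx -1.3 \cdot 10^{-5}$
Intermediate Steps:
$E = -6$ ($E = -3 - 3 = -6$)
$Z{\left(X \right)} = -12$ ($Z{\left(X \right)} = 2 \left(-6\right) = -12$)
$n{\left(f,j \right)} = -12 + j^{2}$ ($n{\left(f,j \right)} = j j - 12 = j^{2} - 12 = -12 + j^{2}$)
$\frac{1}{-77085 + w{\left(n{\left(-5 - -7,13 \right)},25 \right)}} = \frac{1}{-77085 + \sqrt{\left(-12 + 13^{2}\right)^{2} + 25^{2}}} = \frac{1}{-77085 + \sqrt{\left(-12 + 169\right)^{2} + 625}} = \frac{1}{-77085 + \sqrt{157^{2} + 625}} = \frac{1}{-77085 + \sqrt{24649 + 625}} = \frac{1}{-77085 + \sqrt{25274}}$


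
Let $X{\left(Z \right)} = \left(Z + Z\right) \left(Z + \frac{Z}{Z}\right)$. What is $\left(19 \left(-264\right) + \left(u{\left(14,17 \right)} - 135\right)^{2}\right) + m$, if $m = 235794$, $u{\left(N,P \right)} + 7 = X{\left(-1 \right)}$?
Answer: $250942$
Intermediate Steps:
$X{\left(Z \right)} = 2 Z \left(1 + Z\right)$ ($X{\left(Z \right)} = 2 Z \left(Z + 1\right) = 2 Z \left(1 + Z\right)$)
$u{\left(N,P \right)} = -7$ ($u{\left(N,P \right)} = -7 + 2 \left(-1\right) \left(1 - 1\right) = -7 + 2 \left(-1\right) 0 = -7 + 0 = -7$)
$\left(19 \left(-264\right) + \left(u{\left(14,17 \right)} - 135\right)^{2}\right) + m = \left(19 \left(-264\right) + \left(-7 - 135\right)^{2}\right) + 235794 = \left(-5016 + \left(-142\right)^{2}\right) + 235794 = \left(-5016 + 20164\right) + 235794 = 15148 + 235794 = 250942$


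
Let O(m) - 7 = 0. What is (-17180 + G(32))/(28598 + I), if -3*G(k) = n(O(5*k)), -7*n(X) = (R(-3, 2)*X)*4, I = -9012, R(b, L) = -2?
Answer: -3682/4197 ≈ -0.87729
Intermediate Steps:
O(m) = 7 (O(m) = 7 + 0 = 7)
n(X) = 8*X/7 (n(X) = -(-2*X)*4/7 = -(-8)*X/7 = 8*X/7)
G(k) = -8/3 (G(k) = -8*7/21 = -⅓*8 = -8/3)
(-17180 + G(32))/(28598 + I) = (-17180 - 8/3)/(28598 - 9012) = -51548/3/19586 = -51548/3*1/19586 = -3682/4197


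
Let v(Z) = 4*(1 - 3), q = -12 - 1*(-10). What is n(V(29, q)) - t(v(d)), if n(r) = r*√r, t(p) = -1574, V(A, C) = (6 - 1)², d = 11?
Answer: 1699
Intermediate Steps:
q = -2 (q = -12 + 10 = -2)
v(Z) = -8 (v(Z) = 4*(-2) = -8)
V(A, C) = 25 (V(A, C) = 5² = 25)
n(r) = r^(3/2)
n(V(29, q)) - t(v(d)) = 25^(3/2) - 1*(-1574) = 125 + 1574 = 1699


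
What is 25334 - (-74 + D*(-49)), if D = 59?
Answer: 28299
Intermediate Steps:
25334 - (-74 + D*(-49)) = 25334 - (-74 + 59*(-49)) = 25334 - (-74 - 2891) = 25334 - 1*(-2965) = 25334 + 2965 = 28299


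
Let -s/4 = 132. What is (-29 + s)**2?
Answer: 310249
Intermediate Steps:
s = -528 (s = -4*132 = -528)
(-29 + s)**2 = (-29 - 528)**2 = (-557)**2 = 310249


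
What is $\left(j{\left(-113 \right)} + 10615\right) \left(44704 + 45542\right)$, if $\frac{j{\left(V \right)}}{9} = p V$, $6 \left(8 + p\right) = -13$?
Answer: $1891059807$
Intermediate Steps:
$p = - \frac{61}{6}$ ($p = -8 + \frac{1}{6} \left(-13\right) = -8 - \frac{13}{6} = - \frac{61}{6} \approx -10.167$)
$j{\left(V \right)} = - \frac{183 V}{2}$ ($j{\left(V \right)} = 9 \left(- \frac{61 V}{6}\right) = - \frac{183 V}{2}$)
$\left(j{\left(-113 \right)} + 10615\right) \left(44704 + 45542\right) = \left(\left(- \frac{183}{2}\right) \left(-113\right) + 10615\right) \left(44704 + 45542\right) = \left(\frac{20679}{2} + 10615\right) 90246 = \frac{41909}{2} \cdot 90246 = 1891059807$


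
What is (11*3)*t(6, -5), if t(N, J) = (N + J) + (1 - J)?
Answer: 231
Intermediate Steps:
t(N, J) = 1 + N (t(N, J) = (J + N) + (1 - J) = 1 + N)
(11*3)*t(6, -5) = (11*3)*(1 + 6) = 33*7 = 231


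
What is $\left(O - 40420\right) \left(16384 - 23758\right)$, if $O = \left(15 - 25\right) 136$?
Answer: $308085720$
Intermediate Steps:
$O = -1360$ ($O = \left(15 - 25\right) 136 = \left(-10\right) 136 = -1360$)
$\left(O - 40420\right) \left(16384 - 23758\right) = \left(-1360 - 40420\right) \left(16384 - 23758\right) = \left(-41780\right) \left(-7374\right) = 308085720$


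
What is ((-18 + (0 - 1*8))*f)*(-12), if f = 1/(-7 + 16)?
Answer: 104/3 ≈ 34.667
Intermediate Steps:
f = ⅑ (f = 1/9 = ⅑ ≈ 0.11111)
((-18 + (0 - 1*8))*f)*(-12) = ((-18 + (0 - 1*8))*(⅑))*(-12) = ((-18 + (0 - 8))*(⅑))*(-12) = ((-18 - 8)*(⅑))*(-12) = -26*⅑*(-12) = -26/9*(-12) = 104/3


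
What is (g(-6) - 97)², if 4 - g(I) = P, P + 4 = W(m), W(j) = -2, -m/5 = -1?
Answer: 7569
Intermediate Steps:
m = 5 (m = -5*(-1) = 5)
P = -6 (P = -4 - 2 = -6)
g(I) = 10 (g(I) = 4 - 1*(-6) = 4 + 6 = 10)
(g(-6) - 97)² = (10 - 97)² = (-87)² = 7569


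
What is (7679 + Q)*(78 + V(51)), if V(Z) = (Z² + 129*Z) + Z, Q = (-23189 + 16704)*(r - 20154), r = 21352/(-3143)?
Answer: 3825520382298483/3143 ≈ 1.2172e+12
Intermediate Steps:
r = -21352/3143 (r = 21352*(-1/3143) = -21352/3143 ≈ -6.7935)
Q = 410924450390/3143 (Q = (-23189 + 16704)*(-21352/3143 - 20154) = -6485*(-63365374/3143) = 410924450390/3143 ≈ 1.3074e+8)
V(Z) = Z² + 130*Z
(7679 + Q)*(78 + V(51)) = (7679 + 410924450390/3143)*(78 + 51*(130 + 51)) = 410948585487*(78 + 51*181)/3143 = 410948585487*(78 + 9231)/3143 = (410948585487/3143)*9309 = 3825520382298483/3143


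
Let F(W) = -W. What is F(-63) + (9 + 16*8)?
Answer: 200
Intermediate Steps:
F(-63) + (9 + 16*8) = -1*(-63) + (9 + 16*8) = 63 + (9 + 128) = 63 + 137 = 200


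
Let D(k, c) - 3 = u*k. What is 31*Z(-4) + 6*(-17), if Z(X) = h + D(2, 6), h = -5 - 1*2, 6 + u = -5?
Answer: -908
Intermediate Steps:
u = -11 (u = -6 - 5 = -11)
D(k, c) = 3 - 11*k
h = -7 (h = -5 - 2 = -7)
Z(X) = -26 (Z(X) = -7 + (3 - 11*2) = -7 + (3 - 22) = -7 - 19 = -26)
31*Z(-4) + 6*(-17) = 31*(-26) + 6*(-17) = -806 - 102 = -908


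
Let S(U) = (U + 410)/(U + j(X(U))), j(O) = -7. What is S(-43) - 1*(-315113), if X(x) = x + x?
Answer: 15755283/50 ≈ 3.1511e+5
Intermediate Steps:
X(x) = 2*x
S(U) = (410 + U)/(-7 + U) (S(U) = (U + 410)/(U - 7) = (410 + U)/(-7 + U))
S(-43) - 1*(-315113) = (410 - 43)/(-7 - 43) - 1*(-315113) = 367/(-50) + 315113 = -1/50*367 + 315113 = -367/50 + 315113 = 15755283/50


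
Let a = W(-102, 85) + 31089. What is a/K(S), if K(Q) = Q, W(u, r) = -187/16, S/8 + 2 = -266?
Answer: -497237/34304 ≈ -14.495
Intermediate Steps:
S = -2144 (S = -16 + 8*(-266) = -16 - 2128 = -2144)
W(u, r) = -187/16 (W(u, r) = -187*1/16 = -187/16)
a = 497237/16 (a = -187/16 + 31089 = 497237/16 ≈ 31077.)
a/K(S) = (497237/16)/(-2144) = (497237/16)*(-1/2144) = -497237/34304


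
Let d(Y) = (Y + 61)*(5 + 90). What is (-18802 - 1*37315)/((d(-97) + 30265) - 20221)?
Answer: -56117/6624 ≈ -8.4718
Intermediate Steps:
d(Y) = 5795 + 95*Y (d(Y) = (61 + Y)*95 = 5795 + 95*Y)
(-18802 - 1*37315)/((d(-97) + 30265) - 20221) = (-18802 - 1*37315)/(((5795 + 95*(-97)) + 30265) - 20221) = (-18802 - 37315)/(((5795 - 9215) + 30265) - 20221) = -56117/((-3420 + 30265) - 20221) = -56117/(26845 - 20221) = -56117/6624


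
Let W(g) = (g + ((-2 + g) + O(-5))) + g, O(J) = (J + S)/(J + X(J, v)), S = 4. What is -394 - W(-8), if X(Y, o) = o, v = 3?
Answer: -737/2 ≈ -368.50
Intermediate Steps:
O(J) = (4 + J)/(3 + J) (O(J) = (J + 4)/(J + 3) = (4 + J)/(3 + J))
W(g) = -3/2 + 3*g (W(g) = (g + ((-2 + g) + (4 - 5)/(3 - 5))) + g = (g + ((-2 + g) - 1/(-2))) + g = (g + ((-2 + g) - ½*(-1))) + g = (g + ((-2 + g) + ½)) + g = (g + (-3/2 + g)) + g = (-3/2 + 2*g) + g = -3/2 + 3*g)
-394 - W(-8) = -394 - (-3/2 + 3*(-8)) = -394 - (-3/2 - 24) = -394 - 1*(-51/2) = -394 + 51/2 = -737/2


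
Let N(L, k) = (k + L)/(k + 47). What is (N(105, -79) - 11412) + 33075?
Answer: 346595/16 ≈ 21662.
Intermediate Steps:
N(L, k) = (L + k)/(47 + k)
(N(105, -79) - 11412) + 33075 = ((105 - 79)/(47 - 79) - 11412) + 33075 = (26/(-32) - 11412) + 33075 = (-1/32*26 - 11412) + 33075 = (-13/16 - 11412) + 33075 = -182605/16 + 33075 = 346595/16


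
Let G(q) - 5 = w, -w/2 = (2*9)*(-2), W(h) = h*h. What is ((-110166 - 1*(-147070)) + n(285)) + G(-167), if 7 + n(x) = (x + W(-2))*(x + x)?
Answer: 201704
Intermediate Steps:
W(h) = h²
w = 72 (w = -2*2*9*(-2) = -36*(-2) = -2*(-36) = 72)
n(x) = -7 + 2*x*(4 + x) (n(x) = -7 + (x + (-2)²)*(x + x) = -7 + (x + 4)*(2*x) = -7 + (4 + x)*(2*x) = -7 + 2*x*(4 + x))
G(q) = 77 (G(q) = 5 + 72 = 77)
((-110166 - 1*(-147070)) + n(285)) + G(-167) = ((-110166 - 1*(-147070)) + (-7 + 2*285² + 8*285)) + 77 = ((-110166 + 147070) + (-7 + 2*81225 + 2280)) + 77 = (36904 + (-7 + 162450 + 2280)) + 77 = (36904 + 164723) + 77 = 201627 + 77 = 201704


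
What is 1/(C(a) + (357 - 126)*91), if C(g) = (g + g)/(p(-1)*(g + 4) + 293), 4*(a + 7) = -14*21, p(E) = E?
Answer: 739/15534197 ≈ 4.7572e-5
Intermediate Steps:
a = -161/2 (a = -7 + (-14*21)/4 = -7 + (¼)*(-294) = -7 - 147/2 = -161/2 ≈ -80.500)
C(g) = 2*g/(289 - g) (C(g) = (g + g)/(-(g + 4) + 293) = (2*g)/(-(4 + g) + 293) = (2*g)/((-4 - g) + 293) = (2*g)/(289 - g) = 2*g/(289 - g))
1/(C(a) + (357 - 126)*91) = 1/(2*(-161/2)/(289 - 1*(-161/2)) + (357 - 126)*91) = 1/(2*(-161/2)/(289 + 161/2) + 231*91) = 1/(2*(-161/2)/(739/2) + 21021) = 1/(2*(-161/2)*(2/739) + 21021) = 1/(-322/739 + 21021) = 1/(15534197/739) = 739/15534197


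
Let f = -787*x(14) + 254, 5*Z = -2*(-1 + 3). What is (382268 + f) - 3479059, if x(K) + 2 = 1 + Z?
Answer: -15475602/5 ≈ -3.0951e+6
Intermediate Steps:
Z = -⅘ (Z = (-2*(-1 + 3))/5 = (-2*2)/5 = (⅕)*(-4) = -⅘ ≈ -0.80000)
x(K) = -9/5 (x(K) = -2 + (1 - ⅘) = -2 + ⅕ = -9/5)
f = 8353/5 (f = -787*(-9/5) + 254 = 7083/5 + 254 = 8353/5 ≈ 1670.6)
(382268 + f) - 3479059 = (382268 + 8353/5) - 3479059 = 1919693/5 - 3479059 = -15475602/5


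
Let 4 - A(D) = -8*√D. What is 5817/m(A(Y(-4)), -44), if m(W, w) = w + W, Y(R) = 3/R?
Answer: -29085/206 - 5817*I*√3/412 ≈ -141.19 - 24.455*I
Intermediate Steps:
A(D) = 4 + 8*√D (A(D) = 4 - (-8)*√D = 4 + 8*√D)
m(W, w) = W + w
5817/m(A(Y(-4)), -44) = 5817/((4 + 8*√(3/(-4))) - 44) = 5817/((4 + 8*√(3*(-¼))) - 44) = 5817/((4 + 8*√(-¾)) - 44) = 5817/((4 + 8*(I*√3/2)) - 44) = 5817/((4 + 4*I*√3) - 44) = 5817/(-40 + 4*I*√3)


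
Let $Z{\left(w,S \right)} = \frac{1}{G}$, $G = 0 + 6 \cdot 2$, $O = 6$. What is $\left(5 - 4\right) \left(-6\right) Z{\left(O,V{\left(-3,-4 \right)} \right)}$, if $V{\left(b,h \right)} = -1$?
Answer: $- \frac{1}{2} \approx -0.5$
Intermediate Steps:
$G = 12$ ($G = 0 + 12 = 12$)
$Z{\left(w,S \right)} = \frac{1}{12}$
$\left(5 - 4\right) \left(-6\right) Z{\left(O,V{\left(-3,-4 \right)} \right)} = \left(5 - 4\right) \left(-6\right) \frac{1}{12} = 1 \left(-6\right) \frac{1}{12} = \left(-6\right) \frac{1}{12} = - \frac{1}{2}$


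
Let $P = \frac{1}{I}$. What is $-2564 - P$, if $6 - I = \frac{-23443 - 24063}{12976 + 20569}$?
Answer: $- \frac{637895209}{248776} \approx -2564.1$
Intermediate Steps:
$I = \frac{248776}{33545}$ ($I = 6 - \frac{-23443 - 24063}{12976 + 20569} = 6 - - \frac{47506}{33545} = 6 + \frac{47506}{33545} = \frac{248776}{33545} \approx 7.4162$)
$P = \frac{33545}{248776}$ ($P = \frac{1}{\frac{248776}{33545}} = \frac{33545}{248776} \approx 0.13484$)
$-2564 - P = -2564 - \frac{33545}{248776} = - \frac{637895209}{248776}$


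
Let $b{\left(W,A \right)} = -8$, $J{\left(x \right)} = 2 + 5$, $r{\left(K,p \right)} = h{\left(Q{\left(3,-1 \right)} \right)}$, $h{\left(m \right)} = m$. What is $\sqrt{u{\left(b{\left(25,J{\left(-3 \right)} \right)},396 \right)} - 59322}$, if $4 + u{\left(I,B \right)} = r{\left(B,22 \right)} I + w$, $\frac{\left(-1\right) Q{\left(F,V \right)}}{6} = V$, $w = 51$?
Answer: $i \sqrt{59323} \approx 243.56 i$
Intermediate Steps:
$Q{\left(F,V \right)} = - 6 V$
$r{\left(K,p \right)} = 6$ ($r{\left(K,p \right)} = \left(-6\right) \left(-1\right) = 6$)
$J{\left(x \right)} = 7$
$u{\left(I,B \right)} = 47 + 6 I$ ($u{\left(I,B \right)} = -4 + \left(6 I + 51\right) = -4 + \left(51 + 6 I\right) = 47 + 6 I$)
$\sqrt{u{\left(b{\left(25,J{\left(-3 \right)} \right)},396 \right)} - 59322} = \sqrt{\left(47 + 6 \left(-8\right)\right) - 59322} = \sqrt{\left(47 - 48\right) - 59322} = \sqrt{-1 - 59322} = \sqrt{-59323} = i \sqrt{59323}$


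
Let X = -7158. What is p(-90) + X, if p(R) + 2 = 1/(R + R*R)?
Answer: -57351599/8010 ≈ -7160.0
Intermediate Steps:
p(R) = -2 + 1/(R + R²) (p(R) = -2 + 1/(R + R*R) = -2 + 1/(R + R²))
p(-90) + X = (1 - 2*(-90) - 2*(-90)²)/((-90)*(1 - 90)) - 7158 = -1/90*(1 + 180 - 2*8100)/(-89) - 7158 = -1/90*(-1/89)*(1 + 180 - 16200) - 7158 = -1/90*(-1/89)*(-16019) - 7158 = -16019/8010 - 7158 = -57351599/8010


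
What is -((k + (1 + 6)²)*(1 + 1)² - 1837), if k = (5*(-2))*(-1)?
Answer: 1601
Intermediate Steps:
k = 10 (k = -10*(-1) = 10)
-((k + (1 + 6)²)*(1 + 1)² - 1837) = -((10 + (1 + 6)²)*(1 + 1)² - 1837) = -((10 + 7²)*2² - 1837) = -((10 + 49)*4 - 1837) = -(59*4 - 1837) = -(236 - 1837) = -1*(-1601) = 1601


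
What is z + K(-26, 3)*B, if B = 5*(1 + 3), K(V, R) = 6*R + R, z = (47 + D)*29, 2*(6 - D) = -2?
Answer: 1986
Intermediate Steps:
D = 7 (D = 6 - 1/2*(-2) = 6 + 1 = 7)
z = 1566 (z = (47 + 7)*29 = 54*29 = 1566)
K(V, R) = 7*R
B = 20 (B = 5*4 = 20)
z + K(-26, 3)*B = 1566 + (7*3)*20 = 1566 + 21*20 = 1566 + 420 = 1986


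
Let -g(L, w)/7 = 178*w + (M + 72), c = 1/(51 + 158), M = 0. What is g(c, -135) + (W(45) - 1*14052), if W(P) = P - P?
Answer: 153654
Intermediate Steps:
W(P) = 0
c = 1/209 ≈ 0.0047847
g(L, w) = -504 - 1246*w (g(L, w) = -7*(178*w + (0 + 72)) = -7*(178*w + 72) = -7*(72 + 178*w) = -504 - 1246*w)
g(c, -135) + (W(45) - 1*14052) = (-504 - 1246*(-135)) + (0 - 1*14052) = (-504 + 168210) + (0 - 14052) = 167706 - 14052 = 153654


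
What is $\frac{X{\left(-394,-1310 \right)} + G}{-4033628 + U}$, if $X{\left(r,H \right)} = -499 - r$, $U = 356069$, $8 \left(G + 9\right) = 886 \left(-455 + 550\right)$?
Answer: $- \frac{41629}{14710236} \approx -0.0028299$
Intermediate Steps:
$G = \frac{42049}{4}$ ($G = -9 + \frac{886 \left(-455 + 550\right)}{8} = -9 + \frac{886 \cdot 95}{8} = -9 + \frac{1}{8} \cdot 84170 = -9 + \frac{42085}{4} = \frac{42049}{4} \approx 10512.0$)
$\frac{X{\left(-394,-1310 \right)} + G}{-4033628 + U} = \frac{\left(-499 - -394\right) + \frac{42049}{4}}{-4033628 + 356069} = \frac{\left(-499 + 394\right) + \frac{42049}{4}}{-3677559} = \left(-105 + \frac{42049}{4}\right) \left(- \frac{1}{3677559}\right) = \frac{41629}{4} \left(- \frac{1}{3677559}\right) = - \frac{41629}{14710236}$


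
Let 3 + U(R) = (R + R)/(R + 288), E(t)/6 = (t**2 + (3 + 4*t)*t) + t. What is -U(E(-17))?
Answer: 507/475 ≈ 1.0674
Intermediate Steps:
E(t) = 6*t + 6*t**2 + 6*t*(3 + 4*t) (E(t) = 6*((t**2 + (3 + 4*t)*t) + t) = 6*((t**2 + t*(3 + 4*t)) + t) = 6*(t + t**2 + t*(3 + 4*t)) = 6*t + 6*t**2 + 6*t*(3 + 4*t))
U(R) = -3 + 2*R/(288 + R) (U(R) = -3 + (R + R)/(R + 288) = -3 + (2*R)/(288 + R) = -3 + 2*R/(288 + R))
-U(E(-17)) = -(-864 - 6*(-17)*(4 + 5*(-17)))/(288 + 6*(-17)*(4 + 5*(-17))) = -(-864 - 6*(-17)*(4 - 85))/(288 + 6*(-17)*(4 - 85)) = -(-864 - 6*(-17)*(-81))/(288 + 6*(-17)*(-81)) = -(-864 - 1*8262)/(288 + 8262) = -(-864 - 8262)/8550 = -(-9126)/8550 = -1*(-507/475) = 507/475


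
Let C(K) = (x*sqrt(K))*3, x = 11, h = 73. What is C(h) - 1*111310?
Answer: -111310 + 33*sqrt(73) ≈ -1.1103e+5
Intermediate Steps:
C(K) = 33*sqrt(K) (C(K) = (11*sqrt(K))*3 = 33*sqrt(K))
C(h) - 1*111310 = 33*sqrt(73) - 1*111310 = 33*sqrt(73) - 111310 = -111310 + 33*sqrt(73)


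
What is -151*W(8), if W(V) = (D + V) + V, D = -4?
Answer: -1812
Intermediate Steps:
W(V) = -4 + 2*V (W(V) = (-4 + V) + V = -4 + 2*V)
-151*W(8) = -151*(-4 + 2*8) = -151*(-4 + 16) = -151*12 = -1812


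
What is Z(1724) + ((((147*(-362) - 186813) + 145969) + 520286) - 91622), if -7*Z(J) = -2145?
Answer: 2344387/7 ≈ 3.3491e+5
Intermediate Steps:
Z(J) = 2145/7 (Z(J) = -1/7*(-2145) = 2145/7)
Z(1724) + ((((147*(-362) - 186813) + 145969) + 520286) - 91622) = 2145/7 + ((((147*(-362) - 186813) + 145969) + 520286) - 91622) = 2145/7 + ((((-53214 - 186813) + 145969) + 520286) - 91622) = 2145/7 + (((-240027 + 145969) + 520286) - 91622) = 2145/7 + ((-94058 + 520286) - 91622) = 2145/7 + (426228 - 91622) = 2145/7 + 334606 = 2344387/7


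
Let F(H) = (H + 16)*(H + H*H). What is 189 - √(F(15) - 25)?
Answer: 189 - √7415 ≈ 102.89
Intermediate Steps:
F(H) = (16 + H)*(H + H²)
189 - √(F(15) - 25) = 189 - √(15*(16 + 15² + 17*15) - 25) = 189 - √(15*(16 + 225 + 255) - 25) = 189 - √(15*496 - 25) = 189 - √(7440 - 25) = 189 - √7415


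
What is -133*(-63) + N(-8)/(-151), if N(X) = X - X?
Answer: 8379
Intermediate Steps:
N(X) = 0
-133*(-63) + N(-8)/(-151) = -133*(-63) + 0/(-151) = 8379 + 0*(-1/151) = 8379 + 0 = 8379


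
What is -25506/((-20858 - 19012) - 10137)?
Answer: 8502/16669 ≈ 0.51005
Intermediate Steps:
-25506/((-20858 - 19012) - 10137) = -25506/(-39870 - 10137) = -25506/(-50007) = -25506*(-1/50007) = 8502/16669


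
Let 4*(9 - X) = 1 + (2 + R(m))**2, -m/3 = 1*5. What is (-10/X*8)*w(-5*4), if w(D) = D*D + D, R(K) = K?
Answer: 60800/67 ≈ 907.46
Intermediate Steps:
m = -15 (m = -3*5 = -15)
w(D) = D + D**2 (w(D) = D**2 + D = D + D**2)
X = -67/2 (X = 9 - (1 + (2 - 15)**2)/4 = 9 - (1 + (-13)**2)/4 = 9 - (1 + 169)/4 = 9 - 1/4*170 = 9 - 85/2 = -67/2 ≈ -33.500)
(-10/X*8)*w(-5*4) = (-10/(-67/2)*8)*((-5*4)*(1 - 5*4)) = (-10*(-2/67)*8)*(-20*(1 - 20)) = ((20/67)*8)*(-20*(-19)) = (160/67)*380 = 60800/67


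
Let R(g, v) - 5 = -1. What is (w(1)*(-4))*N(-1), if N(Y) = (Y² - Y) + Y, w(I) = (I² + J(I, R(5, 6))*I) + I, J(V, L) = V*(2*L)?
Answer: -40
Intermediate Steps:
R(g, v) = 4 (R(g, v) = 5 - 1 = 4)
J(V, L) = 2*L*V
w(I) = I + 9*I² (w(I) = (I² + (2*4*I)*I) + I = (I² + (8*I)*I) + I = (I² + 8*I²) + I = 9*I² + I = I + 9*I²)
N(Y) = Y²
(w(1)*(-4))*N(-1) = ((1*(1 + 9*1))*(-4))*(-1)² = ((1*(1 + 9))*(-4))*1 = ((1*10)*(-4))*1 = (10*(-4))*1 = -40*1 = -40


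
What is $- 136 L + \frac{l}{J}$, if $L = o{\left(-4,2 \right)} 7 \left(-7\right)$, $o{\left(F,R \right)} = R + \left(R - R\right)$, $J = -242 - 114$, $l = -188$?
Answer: $\frac{1186239}{89} \approx 13329.0$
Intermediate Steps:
$J = -356$ ($J = -242 - 114 = -356$)
$o{\left(F,R \right)} = R$ ($o{\left(F,R \right)} = R + 0 = R$)
$L = -98$ ($L = 2 \cdot 7 \left(-7\right) = 14 \left(-7\right) = -98$)
$- 136 L + \frac{l}{J} = \left(-136\right) \left(-98\right) - \frac{188}{-356} = 13328 - - \frac{47}{89} = 13328 + \frac{47}{89} = \frac{1186239}{89}$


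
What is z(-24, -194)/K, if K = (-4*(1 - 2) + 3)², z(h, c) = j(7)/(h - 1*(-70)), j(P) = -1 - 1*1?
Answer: -1/1127 ≈ -0.00088731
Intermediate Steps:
j(P) = -2 (j(P) = -1 - 1 = -2)
z(h, c) = -2/(70 + h) (z(h, c) = -2/(h - 1*(-70)) = -2/(h + 70) = -2/(70 + h))
K = 49 (K = (-4*(-1) + 3)² = (4 + 3)² = 7² = 49)
z(-24, -194)/K = -2/(70 - 24)/49 = -2/46*(1/49) = -2*1/46*(1/49) = -1/23*1/49 = -1/1127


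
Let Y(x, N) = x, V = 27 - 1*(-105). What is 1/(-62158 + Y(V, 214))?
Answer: -1/62026 ≈ -1.6122e-5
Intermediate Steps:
V = 132 (V = 27 + 105 = 132)
1/(-62158 + Y(V, 214)) = 1/(-62158 + 132) = 1/(-62026) = -1/62026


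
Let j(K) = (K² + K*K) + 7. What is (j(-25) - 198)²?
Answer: 1121481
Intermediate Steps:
j(K) = 7 + 2*K² (j(K) = (K² + K²) + 7 = 2*K² + 7 = 7 + 2*K²)
(j(-25) - 198)² = ((7 + 2*(-25)²) - 198)² = ((7 + 2*625) - 198)² = ((7 + 1250) - 198)² = (1257 - 198)² = 1059² = 1121481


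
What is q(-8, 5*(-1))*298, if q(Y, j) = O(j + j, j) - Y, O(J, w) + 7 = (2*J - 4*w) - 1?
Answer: 0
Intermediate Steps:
O(J, w) = -8 - 4*w + 2*J (O(J, w) = -7 + ((2*J - 4*w) - 1) = -7 + ((-4*w + 2*J) - 1) = -7 + (-1 - 4*w + 2*J) = -8 - 4*w + 2*J)
q(Y, j) = -8 - Y (q(Y, j) = (-8 - 4*j + 2*(j + j)) - Y = (-8 - 4*j + 2*(2*j)) - Y = (-8 - 4*j + 4*j) - Y = -8 - Y)
q(-8, 5*(-1))*298 = (-8 - 1*(-8))*298 = (-8 + 8)*298 = 0*298 = 0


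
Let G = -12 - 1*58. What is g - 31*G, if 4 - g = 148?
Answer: 2026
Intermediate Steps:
G = -70 (G = -12 - 58 = -70)
g = -144 (g = 4 - 1*148 = 4 - 148 = -144)
g - 31*G = -144 - 31*(-70) = -144 + 2170 = 2026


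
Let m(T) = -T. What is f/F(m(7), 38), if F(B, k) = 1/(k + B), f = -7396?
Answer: -229276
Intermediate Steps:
F(B, k) = 1/(B + k)
f/F(m(7), 38) = -7396/(1/(-1*7 + 38)) = -7396/(1/(-7 + 38)) = -7396/(1/31) = -7396/1/31 = -7396*31 = -229276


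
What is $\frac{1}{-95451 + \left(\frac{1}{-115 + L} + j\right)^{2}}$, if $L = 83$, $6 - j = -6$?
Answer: $- \frac{1024}{97595135} \approx -1.0492 \cdot 10^{-5}$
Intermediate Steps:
$j = 12$ ($j = 6 - -6 = 6 + 6 = 12$)
$\frac{1}{-95451 + \left(\frac{1}{-115 + L} + j\right)^{2}} = \frac{1}{-95451 + \left(\frac{1}{-115 + 83} + 12\right)^{2}} = \frac{1}{-95451 + \left(\frac{1}{-32} + 12\right)^{2}} = \frac{1}{-95451 + \left(- \frac{1}{32} + 12\right)^{2}} = \frac{1}{-95451 + \left(\frac{383}{32}\right)^{2}} = \frac{1}{-95451 + \frac{146689}{1024}} = \frac{1}{- \frac{97595135}{1024}} = - \frac{1024}{97595135}$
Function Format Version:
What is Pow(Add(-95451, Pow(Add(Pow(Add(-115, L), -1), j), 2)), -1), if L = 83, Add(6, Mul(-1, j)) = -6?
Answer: Rational(-1024, 97595135) ≈ -1.0492e-5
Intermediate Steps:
j = 12 (j = Add(6, Mul(-1, -6)) = Add(6, 6) = 12)
Pow(Add(-95451, Pow(Add(Pow(Add(-115, L), -1), j), 2)), -1) = Pow(Add(-95451, Pow(Add(Pow(Add(-115, 83), -1), 12), 2)), -1) = Pow(Add(-95451, Pow(Add(Pow(-32, -1), 12), 2)), -1) = Pow(Add(-95451, Pow(Add(Rational(-1, 32), 12), 2)), -1) = Pow(Add(-95451, Pow(Rational(383, 32), 2)), -1) = Pow(Add(-95451, Rational(146689, 1024)), -1) = Pow(Rational(-97595135, 1024), -1) = Rational(-1024, 97595135)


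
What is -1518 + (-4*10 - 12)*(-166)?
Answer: 7114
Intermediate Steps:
-1518 + (-4*10 - 12)*(-166) = -1518 + (-40 - 12)*(-166) = -1518 - 52*(-166) = -1518 + 8632 = 7114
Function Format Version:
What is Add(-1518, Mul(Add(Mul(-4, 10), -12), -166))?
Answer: 7114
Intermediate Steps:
Add(-1518, Mul(Add(Mul(-4, 10), -12), -166)) = Add(-1518, Mul(Add(-40, -12), -166)) = Add(-1518, Mul(-52, -166)) = Add(-1518, 8632) = 7114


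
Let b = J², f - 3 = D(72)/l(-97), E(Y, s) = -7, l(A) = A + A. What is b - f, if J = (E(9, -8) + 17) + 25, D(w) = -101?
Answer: 236967/194 ≈ 1221.5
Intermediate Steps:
l(A) = 2*A
f = 683/194 (f = 3 - 101/(2*(-97)) = 3 - 101/(-194) = 3 - 101*(-1/194) = 3 + 101/194 = 683/194 ≈ 3.5206)
J = 35 (J = (-7 + 17) + 25 = 10 + 25 = 35)
b = 1225 (b = 35² = 1225)
b - f = 1225 - 1*683/194 = 1225 - 683/194 = 236967/194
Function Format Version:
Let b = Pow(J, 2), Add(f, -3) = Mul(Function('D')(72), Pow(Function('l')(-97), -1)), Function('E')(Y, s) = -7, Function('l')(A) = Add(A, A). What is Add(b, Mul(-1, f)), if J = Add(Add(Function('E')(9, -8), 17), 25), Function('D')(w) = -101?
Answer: Rational(236967, 194) ≈ 1221.5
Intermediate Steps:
Function('l')(A) = Mul(2, A)
f = Rational(683, 194) (f = Add(3, Mul(-101, Pow(Mul(2, -97), -1))) = Add(3, Mul(-101, Pow(-194, -1))) = Add(3, Mul(-101, Rational(-1, 194))) = Add(3, Rational(101, 194)) = Rational(683, 194) ≈ 3.5206)
J = 35 (J = Add(Add(-7, 17), 25) = Add(10, 25) = 35)
b = 1225 (b = Pow(35, 2) = 1225)
Add(b, Mul(-1, f)) = Add(1225, Mul(-1, Rational(683, 194))) = Add(1225, Rational(-683, 194)) = Rational(236967, 194)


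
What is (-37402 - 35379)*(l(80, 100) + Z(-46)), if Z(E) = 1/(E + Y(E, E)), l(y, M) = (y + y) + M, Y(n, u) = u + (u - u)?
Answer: -1740848739/92 ≈ -1.8922e+7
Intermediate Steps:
Y(n, u) = u (Y(n, u) = u + 0 = u)
l(y, M) = M + 2*y (l(y, M) = 2*y + M = M + 2*y)
Z(E) = 1/(2*E) (Z(E) = 1/(E + E) = 1/(2*E))
(-37402 - 35379)*(l(80, 100) + Z(-46)) = (-37402 - 35379)*((100 + 2*80) + (1/2)/(-46)) = -72781*((100 + 160) + (1/2)*(-1/46)) = -72781*(260 - 1/92) = -72781*23919/92 = -1740848739/92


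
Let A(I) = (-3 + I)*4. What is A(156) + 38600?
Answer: 39212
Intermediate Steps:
A(I) = -12 + 4*I
A(156) + 38600 = (-12 + 4*156) + 38600 = (-12 + 624) + 38600 = 612 + 38600 = 39212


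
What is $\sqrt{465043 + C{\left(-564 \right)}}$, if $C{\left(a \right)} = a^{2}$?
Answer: $\sqrt{783139} \approx 884.95$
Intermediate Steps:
$\sqrt{465043 + C{\left(-564 \right)}} = \sqrt{465043 + \left(-564\right)^{2}} = \sqrt{465043 + 318096} = \sqrt{783139}$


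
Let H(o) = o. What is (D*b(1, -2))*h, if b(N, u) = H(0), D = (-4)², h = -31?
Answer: 0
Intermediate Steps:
D = 16
b(N, u) = 0
(D*b(1, -2))*h = (16*0)*(-31) = 0*(-31) = 0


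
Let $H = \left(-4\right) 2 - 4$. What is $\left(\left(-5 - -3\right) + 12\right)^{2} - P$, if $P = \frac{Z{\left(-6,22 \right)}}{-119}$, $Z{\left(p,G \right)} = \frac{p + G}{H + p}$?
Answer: $\frac{107092}{1071} \approx 99.993$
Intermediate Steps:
$H = -12$ ($H = -8 - 4 = -12$)
$Z{\left(p,G \right)} = \frac{G + p}{-12 + p}$ ($Z{\left(p,G \right)} = \frac{p + G}{-12 + p} = \frac{G + p}{-12 + p}$)
$P = \frac{8}{1071}$ ($P = \frac{\frac{1}{-12 - 6} \left(22 - 6\right)}{-119} = \frac{1}{-18} \cdot 16 \left(- \frac{1}{119}\right) = \left(- \frac{1}{18}\right) 16 \left(- \frac{1}{119}\right) = \left(- \frac{8}{9}\right) \left(- \frac{1}{119}\right) = \frac{8}{1071} \approx 0.0074697$)
$\left(\left(-5 - -3\right) + 12\right)^{2} - P = \left(\left(-5 - -3\right) + 12\right)^{2} - \frac{8}{1071} = \left(\left(-5 + 3\right) + 12\right)^{2} - \frac{8}{1071} = \left(-2 + 12\right)^{2} - \frac{8}{1071} = 10^{2} - \frac{8}{1071} = 100 - \frac{8}{1071} = \frac{107092}{1071}$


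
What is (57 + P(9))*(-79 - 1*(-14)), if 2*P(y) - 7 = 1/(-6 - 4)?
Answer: -15717/4 ≈ -3929.3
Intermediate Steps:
P(y) = 69/20 (P(y) = 7/2 + 1/(2*(-6 - 4)) = 7/2 + (½)/(-10) = 7/2 + (½)*(-⅒) = 7/2 - 1/20 = 69/20)
(57 + P(9))*(-79 - 1*(-14)) = (57 + 69/20)*(-79 - 1*(-14)) = 1209*(-79 + 14)/20 = (1209/20)*(-65) = -15717/4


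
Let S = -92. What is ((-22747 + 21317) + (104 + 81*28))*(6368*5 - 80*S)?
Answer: 36926400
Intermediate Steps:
((-22747 + 21317) + (104 + 81*28))*(6368*5 - 80*S) = ((-22747 + 21317) + (104 + 81*28))*(6368*5 - 80*(-92)) = (-1430 + (104 + 2268))*(31840 + 7360) = (-1430 + 2372)*39200 = 942*39200 = 36926400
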